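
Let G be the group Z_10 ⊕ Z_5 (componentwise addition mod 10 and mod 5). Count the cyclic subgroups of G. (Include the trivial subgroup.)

Each element a generates a cyclic subgroup ⟨a⟩; distinct elements may generate the same one (a cyclic group of order d has φ(d) generators).
Cyclic subgroups by order — order 1: 1; order 2: 1; order 5: 6; order 10: 6.
Total: 14.

14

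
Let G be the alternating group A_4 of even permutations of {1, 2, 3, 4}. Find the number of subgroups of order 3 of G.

4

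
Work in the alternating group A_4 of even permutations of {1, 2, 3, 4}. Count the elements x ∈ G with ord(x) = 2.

The elements of order 2 are: (1 2)(3 4), (1 3)(2 4), (1 4)(2 3).
That's 3.

3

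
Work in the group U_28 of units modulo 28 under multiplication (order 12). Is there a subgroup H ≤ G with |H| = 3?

3 | 12. A subgroup of order 3 is {1, 9, 25}.

Yes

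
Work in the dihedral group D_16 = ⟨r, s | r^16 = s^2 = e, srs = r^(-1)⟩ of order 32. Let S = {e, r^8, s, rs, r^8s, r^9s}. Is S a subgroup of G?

No

|S| = 6 does not divide |G| = 32, so by Lagrange S is not a subgroup.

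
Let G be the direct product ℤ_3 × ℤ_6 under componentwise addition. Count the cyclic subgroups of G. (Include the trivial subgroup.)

10

A cyclic subgroup of order d is generated by each of its φ(d) elements of order d, so the cyclic subgroups of order d number (#elements of order d)/φ(d).
Cyclic subgroups by order — order 1: 1; order 2: 1; order 3: 4; order 6: 4.
Total: 10.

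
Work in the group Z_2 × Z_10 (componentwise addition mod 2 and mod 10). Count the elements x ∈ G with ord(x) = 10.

An element (a,b) has order lcm(ord(a), ord(b)); count pairs with lcm equal to 10.
Enumerating gives 12 such elements.

12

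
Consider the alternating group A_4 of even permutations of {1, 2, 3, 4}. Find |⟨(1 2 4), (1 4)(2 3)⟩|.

12

|⟨(1 2 4)⟩| = 3 and |⟨(1 4)(2 3)⟩| = 2, so |H| is a multiple of lcm(3, 2) = 6 and divides |G| = 12.
Closing {(1 2 4), (1 4)(2 3)} under the group operation gives all of G, so |H| = 12.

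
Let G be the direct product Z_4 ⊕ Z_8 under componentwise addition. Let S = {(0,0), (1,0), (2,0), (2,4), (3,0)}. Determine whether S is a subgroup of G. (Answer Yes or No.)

No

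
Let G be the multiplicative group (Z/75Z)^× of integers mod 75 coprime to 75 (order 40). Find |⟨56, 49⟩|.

|⟨56⟩| = 10 and |⟨49⟩| = 2, so |H| is a multiple of lcm(10, 2) = 10 and divides |G| = 40.
Closing under the operation: H = {1, 4, 11, 14, 16, 19, 26, 29, 31, 34, 41, 44, 46, 49, 56, 59, 61, 64, 71, 74}, so |H| = 20.

20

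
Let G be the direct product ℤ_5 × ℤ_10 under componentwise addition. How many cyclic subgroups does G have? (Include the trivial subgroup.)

14

A cyclic subgroup of order d is generated by each of its φ(d) elements of order d, so the cyclic subgroups of order d number (#elements of order d)/φ(d).
Cyclic subgroups by order — order 1: 1; order 2: 1; order 5: 6; order 10: 6.
Total: 14.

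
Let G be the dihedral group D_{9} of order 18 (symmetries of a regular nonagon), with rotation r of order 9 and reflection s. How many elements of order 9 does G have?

6

The elements of order 9 are: r, r^2, r^4, r^5, r^7, r^8.
That's 6.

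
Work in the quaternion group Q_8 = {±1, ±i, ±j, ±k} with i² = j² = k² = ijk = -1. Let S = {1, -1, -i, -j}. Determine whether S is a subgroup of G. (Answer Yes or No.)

-j ∈ S but its inverse j ∉ S, so S is not a subgroup.

No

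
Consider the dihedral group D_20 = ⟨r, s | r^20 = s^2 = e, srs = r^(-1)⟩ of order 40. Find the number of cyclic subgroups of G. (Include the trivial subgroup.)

A cyclic subgroup of order d is generated by each of its φ(d) elements of order d, so the cyclic subgroups of order d number (#elements of order d)/φ(d).
Cyclic subgroups by order — order 1: 1; order 2: 21; order 4: 1; order 5: 1; order 10: 1; order 20: 1.
Total: 26.

26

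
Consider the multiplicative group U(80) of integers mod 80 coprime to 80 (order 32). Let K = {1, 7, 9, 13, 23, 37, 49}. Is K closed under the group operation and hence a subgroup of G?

|K| = 7 does not divide |G| = 32, so by Lagrange K is not a subgroup.

No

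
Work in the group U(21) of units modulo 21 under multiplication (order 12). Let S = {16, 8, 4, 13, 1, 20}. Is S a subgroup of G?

No

Closure fails: 16 · 20 = 5 ∉ S. So S is not a subgroup.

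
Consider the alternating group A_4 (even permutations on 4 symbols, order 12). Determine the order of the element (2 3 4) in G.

3

Computing powers of (2 3 4): the smallest k with ((2 3 4))^k = e is k = 3.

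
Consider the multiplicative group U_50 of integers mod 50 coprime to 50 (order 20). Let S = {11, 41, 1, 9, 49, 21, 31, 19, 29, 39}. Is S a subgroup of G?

Yes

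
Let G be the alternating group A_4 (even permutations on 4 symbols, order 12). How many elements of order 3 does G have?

8

The elements of order 3 are: (2 3 4), (2 4 3), (1 2 3), (1 2 4), (1 3 2), (1 3 4), (1 4 2), (1 4 3).
That's 8.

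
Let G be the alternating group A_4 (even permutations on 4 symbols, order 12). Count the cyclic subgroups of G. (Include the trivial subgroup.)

Each element a generates a cyclic subgroup ⟨a⟩; distinct elements may generate the same one (a cyclic group of order d has φ(d) generators).
Cyclic subgroups by order — order 1: 1; order 2: 3; order 3: 4.
Total: 8.

8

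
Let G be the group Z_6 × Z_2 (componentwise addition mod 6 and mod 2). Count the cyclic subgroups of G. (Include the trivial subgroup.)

A cyclic subgroup of order d is generated by each of its φ(d) elements of order d, so the cyclic subgroups of order d number (#elements of order d)/φ(d).
Cyclic subgroups by order — order 1: 1; order 2: 3; order 3: 1; order 6: 3.
Total: 8.

8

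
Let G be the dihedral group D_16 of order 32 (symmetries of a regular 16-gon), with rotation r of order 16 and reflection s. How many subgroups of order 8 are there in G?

5

|G| = 32 and 8 | 32, so subgroups of order 8 are possible by Lagrange.
The subgroups of order 8 are: {e, r^2, r^4, r^6, r^8, r^10, r^12, r^14}; {e, r^4, r^8, r^12, r^2s, r^6s, r^10s, r^14s}; {e, r^4, r^8, r^12, r^3s, r^7s, r^11s, r^15s}; {e, r^4, r^8, r^12, s, r^4s, r^8s, r^12s}; … (5 in all).
So G has 5 subgroups of order 8.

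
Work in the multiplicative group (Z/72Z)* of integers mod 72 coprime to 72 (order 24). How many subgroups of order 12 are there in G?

7

|G| = 24 and 12 | 24, so subgroups of order 12 are possible by Lagrange.
The subgroups of order 12 are: {1, 11, 13, 23, 25, 35, 37, 47, 49, 59, 61, 71}; {1, 11, 17, 19, 25, 35, 41, 43, 49, 59, 65, 67}; {1, 5, 7, 11, 25, 29, 31, 35, 49, 53, 55, 59}; {1, 5, 13, 17, 25, 29, 37, 41, 49, 53, 61, 65}; … (7 in all).
So G has 7 subgroups of order 12.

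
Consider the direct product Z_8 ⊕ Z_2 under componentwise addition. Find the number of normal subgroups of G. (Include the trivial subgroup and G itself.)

11

G is abelian, so every subgroup is normal.
G has 11 subgroups in total, hence 11 normal subgroups.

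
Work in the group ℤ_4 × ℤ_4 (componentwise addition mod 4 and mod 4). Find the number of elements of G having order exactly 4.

An element (a,b) has order lcm(ord(a), ord(b)); count pairs with lcm equal to 4.
Enumerating gives 12 such elements.

12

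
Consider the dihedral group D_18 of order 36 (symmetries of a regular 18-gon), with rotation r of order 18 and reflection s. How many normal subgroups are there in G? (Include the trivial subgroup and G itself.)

G has 45 subgroups. Checking conjugation-invariance by order — order 1: 1/1 normal; order 2: 1/19 normal; order 3: 1/1 normal; order 4: 0/9 normal; order 6: 1/7 normal; order 9: 1/1 normal; order 12: 0/3 normal; order 18: 3/3 normal; order 36: 1/1 normal.
Total normal subgroups: 9.

9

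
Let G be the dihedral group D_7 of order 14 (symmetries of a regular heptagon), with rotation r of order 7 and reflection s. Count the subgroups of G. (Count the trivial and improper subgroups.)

10

|G| = 14, so by Lagrange every subgroup order divides 14. Divisors: 1, 2, 7, 14.
Subgroups by order — order 1: 1; order 2: 7; order 7: 1; order 14: 1.
Total: 1 + 7 + 1 + 1 = 10.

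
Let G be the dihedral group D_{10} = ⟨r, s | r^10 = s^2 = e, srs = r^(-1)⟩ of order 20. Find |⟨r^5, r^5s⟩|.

|⟨r^5⟩| = 2 and |⟨r^5s⟩| = 2, so |H| is a multiple of lcm(2, 2) = 2 and divides |G| = 20.
Closing under the operation: H = {e, r^5, s, r^5s}, so |H| = 4.

4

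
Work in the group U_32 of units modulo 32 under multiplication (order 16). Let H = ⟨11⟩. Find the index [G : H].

|⟨11⟩| = 8 and |G| = 16.
By Lagrange, [G : H] = |G|/|H| = 16/8 = 2.

2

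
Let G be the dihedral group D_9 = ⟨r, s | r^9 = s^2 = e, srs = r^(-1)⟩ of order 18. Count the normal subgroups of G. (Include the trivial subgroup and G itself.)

G has 16 subgroups. Checking conjugation-invariance by order — order 1: 1/1 normal; order 2: 0/9 normal; order 3: 1/1 normal; order 6: 0/3 normal; order 9: 1/1 normal; order 18: 1/1 normal.
Total normal subgroups: 4.

4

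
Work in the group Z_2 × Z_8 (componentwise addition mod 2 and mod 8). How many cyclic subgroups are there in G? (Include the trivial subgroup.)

8

Group the elements of G by the cyclic subgroup they generate; each cyclic subgroup of order d accounts for φ(d) elements.
Cyclic subgroups by order — order 1: 1; order 2: 3; order 4: 2; order 8: 2.
Total: 8.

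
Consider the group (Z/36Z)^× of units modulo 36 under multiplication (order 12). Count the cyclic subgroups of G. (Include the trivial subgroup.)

A cyclic subgroup of order d is generated by each of its φ(d) elements of order d, so the cyclic subgroups of order d number (#elements of order d)/φ(d).
Cyclic subgroups by order — order 1: 1; order 2: 3; order 3: 1; order 6: 3.
Total: 8.

8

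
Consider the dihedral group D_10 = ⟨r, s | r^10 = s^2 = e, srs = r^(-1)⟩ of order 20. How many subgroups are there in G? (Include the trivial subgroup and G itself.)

22

|G| = 20, so by Lagrange every subgroup order divides 20. Divisors: 1, 2, 4, 5, 10, 20.
Subgroups by order — order 1: 1; order 2: 11; order 4: 5; order 5: 1; order 10: 3; order 20: 1.
Total: 1 + 11 + 5 + 1 + 3 + 1 = 22.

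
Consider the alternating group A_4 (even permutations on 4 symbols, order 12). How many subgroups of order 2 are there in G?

3

|G| = 12 and 2 | 12, so subgroups of order 2 are possible by Lagrange.
The subgroups of order 2 are: {e, (1 2)(3 4)}; {e, (1 3)(2 4)}; {e, (1 4)(2 3)}.
So G has 3 subgroups of order 2.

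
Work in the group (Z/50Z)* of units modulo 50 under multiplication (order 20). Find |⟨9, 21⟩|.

|⟨9⟩| = 10 and |⟨21⟩| = 5, so |H| is a multiple of lcm(10, 5) = 10 and divides |G| = 20.
Closing under the operation: H = {1, 9, 11, 19, 21, 29, 31, 39, 41, 49}, so |H| = 10.

10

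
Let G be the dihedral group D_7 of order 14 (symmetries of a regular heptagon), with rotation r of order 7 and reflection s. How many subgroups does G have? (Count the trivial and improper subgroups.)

|G| = 14, so by Lagrange every subgroup order divides 14. Divisors: 1, 2, 7, 14.
Subgroups by order — order 1: 1; order 2: 7; order 7: 1; order 14: 1.
Total: 1 + 7 + 1 + 1 = 10.

10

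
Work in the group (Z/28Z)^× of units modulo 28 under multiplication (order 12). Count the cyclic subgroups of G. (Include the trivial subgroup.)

8

A cyclic subgroup of order d is generated by each of its φ(d) elements of order d, so the cyclic subgroups of order d number (#elements of order d)/φ(d).
Cyclic subgroups by order — order 1: 1; order 2: 3; order 3: 1; order 6: 3.
Total: 8.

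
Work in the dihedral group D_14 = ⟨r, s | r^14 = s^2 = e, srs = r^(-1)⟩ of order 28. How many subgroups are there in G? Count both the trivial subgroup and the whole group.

28

|G| = 28, so by Lagrange every subgroup order divides 28. Divisors: 1, 2, 4, 7, 14, 28.
Subgroups by order — order 1: 1; order 2: 15; order 4: 7; order 7: 1; order 14: 3; order 28: 1.
Total: 1 + 15 + 7 + 1 + 3 + 1 = 28.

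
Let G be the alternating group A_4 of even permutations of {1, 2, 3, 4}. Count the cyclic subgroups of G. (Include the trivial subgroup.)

Each element a generates a cyclic subgroup ⟨a⟩; distinct elements may generate the same one (a cyclic group of order d has φ(d) generators).
Cyclic subgroups by order — order 1: 1; order 2: 3; order 3: 4.
Total: 8.

8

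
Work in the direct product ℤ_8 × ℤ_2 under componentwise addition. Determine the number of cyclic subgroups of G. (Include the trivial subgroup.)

8

A cyclic subgroup of order d is generated by each of its φ(d) elements of order d, so the cyclic subgroups of order d number (#elements of order d)/φ(d).
Cyclic subgroups by order — order 1: 1; order 2: 3; order 4: 2; order 8: 2.
Total: 8.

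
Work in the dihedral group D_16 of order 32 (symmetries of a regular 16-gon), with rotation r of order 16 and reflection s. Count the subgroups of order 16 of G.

3

|G| = 32 and 16 | 32, so subgroups of order 16 are possible by Lagrange.
The subgroups of order 16 are: {e, r, r^2, r^3, r^4, r^5, r^6, r^7, r^8, r^9, r^10, r^11, r^12, r^13, r^14, r^15}; {e, r^2, r^4, r^6, r^8, r^10, r^12, r^14, s, r^2s, r^4s, r^6s, r^8s, r^10s, r^12s, r^14s}; {e, r^2, r^4, r^6, r^8, r^10, r^12, r^14, rs, r^3s, r^5s, r^7s, r^9s, r^11s, r^13s, r^15s}.
So G has 3 subgroups of order 16.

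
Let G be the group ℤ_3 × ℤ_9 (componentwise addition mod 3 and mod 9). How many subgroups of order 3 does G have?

4

|G| = 27 and 3 | 27, so subgroups of order 3 are possible by Lagrange.
The subgroups of order 3 are: {(0,0), (0,3), (0,6)}; {(0,0), (1,0), (2,0)}; {(0,0), (1,3), (2,6)}; {(0,0), (1,6), (2,3)}.
So G has 4 subgroups of order 3.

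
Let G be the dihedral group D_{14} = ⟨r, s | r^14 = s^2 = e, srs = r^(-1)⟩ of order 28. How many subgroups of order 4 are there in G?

|G| = 28 and 4 | 28, so subgroups of order 4 are possible by Lagrange.
The subgroups of order 4 are: {e, r^7, r^3s, r^10s}; {e, r^7, r^4s, r^11s}; {e, r^7, r^5s, r^12s}; {e, r^7, r^6s, r^13s}; … (7 in all).
So G has 7 subgroups of order 4.

7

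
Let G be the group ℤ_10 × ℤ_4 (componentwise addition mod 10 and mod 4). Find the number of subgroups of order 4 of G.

|G| = 40 and 4 | 40, so subgroups of order 4 are possible by Lagrange.
The subgroups of order 4 are: {(0,0), (0,1), (0,2), (0,3)}; {(0,0), (0,2), (5,0), (5,2)}; {(0,0), (0,2), (5,1), (5,3)}.
So G has 3 subgroups of order 4.

3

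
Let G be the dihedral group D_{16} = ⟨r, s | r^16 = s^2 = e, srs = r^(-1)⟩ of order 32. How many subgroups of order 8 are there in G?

|G| = 32 and 8 | 32, so subgroups of order 8 are possible by Lagrange.
The subgroups of order 8 are: {e, r^2, r^4, r^6, r^8, r^10, r^12, r^14}; {e, r^4, r^8, r^12, r^2s, r^6s, r^10s, r^14s}; {e, r^4, r^8, r^12, r^3s, r^7s, r^11s, r^15s}; {e, r^4, r^8, r^12, s, r^4s, r^8s, r^12s}; … (5 in all).
So G has 5 subgroups of order 8.

5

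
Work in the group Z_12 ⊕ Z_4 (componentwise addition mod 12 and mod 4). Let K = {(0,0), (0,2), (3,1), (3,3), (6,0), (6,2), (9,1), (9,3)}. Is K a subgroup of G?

|K| = 8 divides |G| = 48, consistent with Lagrange.
K contains the identity, every element's inverse is in K, and K is closed under +: it is a subgroup.

Yes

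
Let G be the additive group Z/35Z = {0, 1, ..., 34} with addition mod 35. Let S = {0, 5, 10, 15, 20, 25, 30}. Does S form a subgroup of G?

Yes

|S| = 7 divides |G| = 35, consistent with Lagrange.
S contains the identity, every element's inverse is in S, and S is closed under +: it is a subgroup.
In fact S = ⟨20⟩.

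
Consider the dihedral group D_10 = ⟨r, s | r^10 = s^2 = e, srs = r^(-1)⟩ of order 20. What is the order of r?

10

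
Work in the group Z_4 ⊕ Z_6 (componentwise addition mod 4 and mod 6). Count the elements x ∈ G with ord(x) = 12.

8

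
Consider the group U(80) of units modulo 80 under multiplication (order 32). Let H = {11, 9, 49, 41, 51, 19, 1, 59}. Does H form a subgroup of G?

Yes

|H| = 8 divides |G| = 32, consistent with Lagrange.
H contains the identity, every element's inverse is in H, and H is closed under ·: it is a subgroup.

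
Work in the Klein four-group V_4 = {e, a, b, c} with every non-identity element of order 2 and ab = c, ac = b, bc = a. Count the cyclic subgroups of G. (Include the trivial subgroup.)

Group the elements of G by the cyclic subgroup they generate; each cyclic subgroup of order d accounts for φ(d) elements.
Cyclic subgroups by order — order 1: 1; order 2: 3.
Total: 4.

4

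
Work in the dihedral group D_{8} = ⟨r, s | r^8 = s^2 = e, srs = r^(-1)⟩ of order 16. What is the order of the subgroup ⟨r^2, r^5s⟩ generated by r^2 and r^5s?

8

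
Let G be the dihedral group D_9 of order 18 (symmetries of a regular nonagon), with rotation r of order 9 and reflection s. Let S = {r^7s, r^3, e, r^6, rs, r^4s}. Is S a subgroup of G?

|S| = 6 divides |G| = 18, consistent with Lagrange.
S contains the identity, every element's inverse is in S, and S is closed under ·: it is a subgroup.

Yes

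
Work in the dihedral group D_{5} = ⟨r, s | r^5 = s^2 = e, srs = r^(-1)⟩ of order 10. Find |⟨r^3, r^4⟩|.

|⟨r^3⟩| = 5 and |⟨r^4⟩| = 5, so |H| is a multiple of lcm(5, 5) = 5 and divides |G| = 10.
Closing under the operation: H = {e, r, r^2, r^3, r^4}, so |H| = 5.

5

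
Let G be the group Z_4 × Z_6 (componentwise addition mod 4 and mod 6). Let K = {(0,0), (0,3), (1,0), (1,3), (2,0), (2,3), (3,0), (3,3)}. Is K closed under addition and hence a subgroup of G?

Yes

|K| = 8 divides |G| = 24, consistent with Lagrange.
K contains the identity, every element's inverse is in K, and K is closed under +: it is a subgroup.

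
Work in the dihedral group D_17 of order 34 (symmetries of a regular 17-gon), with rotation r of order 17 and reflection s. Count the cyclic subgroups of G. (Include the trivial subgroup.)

19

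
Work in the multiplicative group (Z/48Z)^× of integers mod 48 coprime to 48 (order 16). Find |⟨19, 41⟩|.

|⟨19⟩| = 4 and |⟨41⟩| = 2, so |H| is a multiple of lcm(4, 2) = 4 and divides |G| = 16.
Closing under the operation: H = {1, 11, 17, 19, 25, 35, 41, 43}, so |H| = 8.

8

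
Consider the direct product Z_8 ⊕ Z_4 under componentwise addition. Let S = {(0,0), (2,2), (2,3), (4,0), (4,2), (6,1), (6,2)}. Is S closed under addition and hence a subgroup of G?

No

|S| = 7 does not divide |G| = 32, so by Lagrange S is not a subgroup.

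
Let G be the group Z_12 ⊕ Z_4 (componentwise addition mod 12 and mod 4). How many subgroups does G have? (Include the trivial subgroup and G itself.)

|G| = 48, so by Lagrange every subgroup order divides 48. Divisors: 1, 2, 3, 4, 6, 8, 12, 16, 24, 48.
Subgroups by order — order 1: 1; order 2: 3; order 3: 1; order 4: 7; order 6: 3; order 8: 3; order 12: 7; order 16: 1; order 24: 3; order 48: 1.
Total: 1 + 3 + 1 + 7 + 3 + 3 + 7 + 1 + 3 + 1 = 30.

30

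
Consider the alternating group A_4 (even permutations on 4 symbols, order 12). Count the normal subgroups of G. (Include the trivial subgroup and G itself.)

G has 10 subgroups. Checking conjugation-invariance by order — order 1: 1/1 normal; order 2: 0/3 normal; order 3: 0/4 normal; order 4: 1/1 normal; order 12: 1/1 normal.
Total normal subgroups: 3.

3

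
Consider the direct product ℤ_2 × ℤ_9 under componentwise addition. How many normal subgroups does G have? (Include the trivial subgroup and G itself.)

G is abelian, so every subgroup is normal.
G has 6 subgroups in total, hence 6 normal subgroups.

6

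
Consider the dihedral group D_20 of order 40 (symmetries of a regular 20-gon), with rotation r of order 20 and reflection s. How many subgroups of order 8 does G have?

5

|G| = 40 and 8 | 40, so subgroups of order 8 are possible by Lagrange.
The subgroups of order 8 are: {e, r^5, r^10, r^15, s, r^5s, r^10s, r^15s}; {e, r^5, r^10, r^15, rs, r^6s, r^11s, r^16s}; {e, r^5, r^10, r^15, r^2s, r^7s, r^12s, r^17s}; {e, r^5, r^10, r^15, r^3s, r^8s, r^13s, r^18s}; … (5 in all).
So G has 5 subgroups of order 8.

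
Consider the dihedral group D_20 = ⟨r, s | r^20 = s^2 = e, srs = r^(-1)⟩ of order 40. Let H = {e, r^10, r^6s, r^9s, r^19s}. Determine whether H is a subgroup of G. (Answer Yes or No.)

Closure fails: r^10 · r^6s = r^16s ∉ H. So H is not a subgroup.

No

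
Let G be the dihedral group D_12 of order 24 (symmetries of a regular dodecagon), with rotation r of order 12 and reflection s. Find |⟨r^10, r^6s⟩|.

|⟨r^10⟩| = 6 and |⟨r^6s⟩| = 2, so |H| is a multiple of lcm(6, 2) = 6 and divides |G| = 24.
Closing under the operation: H = {e, r^2, r^4, r^6, r^8, r^10, s, r^2s, r^4s, r^6s, r^8s, r^10s}, so |H| = 12.

12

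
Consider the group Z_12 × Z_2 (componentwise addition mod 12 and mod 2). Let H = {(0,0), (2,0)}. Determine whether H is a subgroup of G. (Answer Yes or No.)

(2,0) ∈ H but its inverse (10,0) ∉ H, so H is not a subgroup.

No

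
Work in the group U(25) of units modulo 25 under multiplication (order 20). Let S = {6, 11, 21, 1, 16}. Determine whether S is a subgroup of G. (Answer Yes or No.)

Yes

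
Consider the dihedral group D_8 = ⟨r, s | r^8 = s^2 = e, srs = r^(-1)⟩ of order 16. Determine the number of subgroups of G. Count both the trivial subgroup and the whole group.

|G| = 16, so by Lagrange every subgroup order divides 16. Divisors: 1, 2, 4, 8, 16.
Subgroups by order — order 1: 1; order 2: 9; order 4: 5; order 8: 3; order 16: 1.
Total: 1 + 9 + 5 + 3 + 1 = 19.

19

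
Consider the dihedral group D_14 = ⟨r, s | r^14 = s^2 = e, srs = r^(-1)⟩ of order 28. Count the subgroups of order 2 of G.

15

|G| = 28 and 2 | 28, so subgroups of order 2 are possible by Lagrange.
The subgroups of order 2 are: {e, r^10s}; {e, r^11s}; {e, r^12s}; {e, r^13s}; … (15 in all).
So G has 15 subgroups of order 2.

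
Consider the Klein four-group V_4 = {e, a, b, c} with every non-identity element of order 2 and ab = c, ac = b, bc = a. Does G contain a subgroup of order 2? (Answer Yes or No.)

2 | 4. A subgroup of order 2 is {e, a}.

Yes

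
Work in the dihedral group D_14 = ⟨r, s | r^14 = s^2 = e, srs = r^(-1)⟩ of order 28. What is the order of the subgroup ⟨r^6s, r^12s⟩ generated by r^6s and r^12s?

14

|⟨r^6s⟩| = 2 and |⟨r^12s⟩| = 2, so |H| is a multiple of lcm(2, 2) = 2 and divides |G| = 28.
Closing under the operation: H = {e, r^2, r^4, r^6, r^8, r^10, r^12, s, r^2s, r^4s, r^6s, r^8s, r^10s, r^12s}, so |H| = 14.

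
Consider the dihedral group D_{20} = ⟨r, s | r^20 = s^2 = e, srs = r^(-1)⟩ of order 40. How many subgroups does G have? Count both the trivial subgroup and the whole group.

|G| = 40, so by Lagrange every subgroup order divides 40. Divisors: 1, 2, 4, 5, 8, 10, 20, 40.
Subgroups by order — order 1: 1; order 2: 21; order 4: 11; order 5: 1; order 8: 5; order 10: 5; order 20: 3; order 40: 1.
Total: 1 + 21 + 11 + 1 + 5 + 5 + 3 + 1 = 48.

48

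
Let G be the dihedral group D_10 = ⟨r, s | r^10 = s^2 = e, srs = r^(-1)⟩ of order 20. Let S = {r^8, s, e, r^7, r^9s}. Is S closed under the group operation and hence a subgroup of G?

No

r^8 ∈ S but its inverse r^2 ∉ S, so S is not a subgroup.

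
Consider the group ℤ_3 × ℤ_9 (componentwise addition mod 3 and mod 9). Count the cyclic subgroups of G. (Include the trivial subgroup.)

8

Each element a generates a cyclic subgroup ⟨a⟩; distinct elements may generate the same one (a cyclic group of order d has φ(d) generators).
Cyclic subgroups by order — order 1: 1; order 3: 4; order 9: 3.
Total: 8.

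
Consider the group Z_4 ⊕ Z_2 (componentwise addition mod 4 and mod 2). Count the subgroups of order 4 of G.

3

|G| = 8 and 4 | 8, so subgroups of order 4 are possible by Lagrange.
The subgroups of order 4 are: {(0,0), (0,1), (2,0), (2,1)}; {(0,0), (1,0), (2,0), (3,0)}; {(0,0), (1,1), (2,0), (3,1)}.
So G has 3 subgroups of order 4.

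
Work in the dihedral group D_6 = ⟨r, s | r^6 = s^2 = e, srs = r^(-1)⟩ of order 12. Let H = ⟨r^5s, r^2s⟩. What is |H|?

|⟨r^5s⟩| = 2 and |⟨r^2s⟩| = 2, so |H| is a multiple of lcm(2, 2) = 2 and divides |G| = 12.
Closing under the operation: H = {e, r^3, r^2s, r^5s}, so |H| = 4.

4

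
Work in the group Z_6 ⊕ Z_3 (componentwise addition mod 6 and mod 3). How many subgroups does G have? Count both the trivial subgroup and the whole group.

|G| = 18, so by Lagrange every subgroup order divides 18. Divisors: 1, 2, 3, 6, 9, 18.
Subgroups by order — order 1: 1; order 2: 1; order 3: 4; order 6: 4; order 9: 1; order 18: 1.
Total: 1 + 1 + 4 + 4 + 1 + 1 = 12.

12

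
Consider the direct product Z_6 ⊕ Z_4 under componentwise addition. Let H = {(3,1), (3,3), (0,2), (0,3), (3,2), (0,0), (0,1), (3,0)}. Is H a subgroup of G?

Yes

|H| = 8 divides |G| = 24, consistent with Lagrange.
H contains the identity, every element's inverse is in H, and H is closed under +: it is a subgroup.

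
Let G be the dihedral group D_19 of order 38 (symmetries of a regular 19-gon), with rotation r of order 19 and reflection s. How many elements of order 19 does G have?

18

Enumerating element orders in G gives 18 elements of order 19.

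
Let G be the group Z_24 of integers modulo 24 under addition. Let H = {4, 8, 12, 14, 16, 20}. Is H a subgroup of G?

No

The identity 0 ∉ H, so H is not a subgroup.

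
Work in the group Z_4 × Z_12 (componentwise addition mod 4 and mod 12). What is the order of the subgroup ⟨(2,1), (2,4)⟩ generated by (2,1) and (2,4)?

24

|⟨(2,1)⟩| = 12 and |⟨(2,4)⟩| = 6, so |H| is a multiple of lcm(12, 6) = 12 and divides |G| = 48.
Closing under the operation: H = {(0,0), (0,1), (0,2), (0,3), (0,4), (0,5), (0,6), (0,7), (0,8), (0,9), (0,10), (0,11), (2,0), (2,1), (2,2), (2,3), (2,4), (2,5), (2,6), (2,7), (2,8), (2,9), (2,10), (2,11)}, so |H| = 24.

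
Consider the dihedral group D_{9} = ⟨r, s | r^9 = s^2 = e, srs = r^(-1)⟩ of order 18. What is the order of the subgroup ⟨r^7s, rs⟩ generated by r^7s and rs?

|⟨r^7s⟩| = 2 and |⟨rs⟩| = 2, so |H| is a multiple of lcm(2, 2) = 2 and divides |G| = 18.
Closing under the operation: H = {e, r^3, r^6, rs, r^4s, r^7s}, so |H| = 6.

6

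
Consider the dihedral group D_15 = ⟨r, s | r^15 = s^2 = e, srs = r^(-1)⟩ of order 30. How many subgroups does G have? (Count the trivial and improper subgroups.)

28

|G| = 30, so by Lagrange every subgroup order divides 30. Divisors: 1, 2, 3, 5, 6, 10, 15, 30.
Subgroups by order — order 1: 1; order 2: 15; order 3: 1; order 5: 1; order 6: 5; order 10: 3; order 15: 1; order 30: 1.
Total: 1 + 15 + 1 + 1 + 5 + 3 + 1 + 1 = 28.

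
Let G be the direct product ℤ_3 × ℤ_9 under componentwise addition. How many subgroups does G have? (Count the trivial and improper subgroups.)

10

|G| = 27, so by Lagrange every subgroup order divides 27. Divisors: 1, 3, 9, 27.
Subgroups by order — order 1: 1; order 3: 4; order 9: 4; order 27: 1.
Total: 1 + 4 + 4 + 1 = 10.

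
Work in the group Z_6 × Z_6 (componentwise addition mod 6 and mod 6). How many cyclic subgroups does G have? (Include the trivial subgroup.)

Group the elements of G by the cyclic subgroup they generate; each cyclic subgroup of order d accounts for φ(d) elements.
Cyclic subgroups by order — order 1: 1; order 2: 3; order 3: 4; order 6: 12.
Total: 20.

20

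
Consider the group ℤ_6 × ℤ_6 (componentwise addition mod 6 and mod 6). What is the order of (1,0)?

6

The order of (1,0) in Z_6 × Z_6 is lcm(ord(1) in Z_6, ord(0) in Z_6).
ord(1) = 6 and ord(0) = 1, so |⟨(1,0)⟩| = lcm(6, 1) = 6.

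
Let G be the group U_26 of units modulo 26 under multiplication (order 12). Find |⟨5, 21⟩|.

|⟨5⟩| = 4 and |⟨21⟩| = 4, so |H| is a multiple of lcm(4, 4) = 4 and divides |G| = 12.
Closing under the operation: H = {1, 5, 21, 25}, so |H| = 4.

4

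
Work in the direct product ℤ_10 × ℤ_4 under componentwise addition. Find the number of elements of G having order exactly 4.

4

An element (a,b) has order lcm(ord(a), ord(b)); count pairs with lcm equal to 4.
Enumerating gives 4 such elements.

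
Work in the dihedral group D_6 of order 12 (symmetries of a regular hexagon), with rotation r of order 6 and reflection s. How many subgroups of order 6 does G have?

|G| = 12 and 6 | 12, so subgroups of order 6 are possible by Lagrange.
The subgroups of order 6 are: {e, r, r^2, r^3, r^4, r^5}; {e, r^2, r^4, s, r^2s, r^4s}; {e, r^2, r^4, rs, r^3s, r^5s}.
So G has 3 subgroups of order 6.

3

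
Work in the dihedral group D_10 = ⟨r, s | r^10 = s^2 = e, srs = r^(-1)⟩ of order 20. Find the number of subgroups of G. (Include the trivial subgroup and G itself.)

|G| = 20, so by Lagrange every subgroup order divides 20. Divisors: 1, 2, 4, 5, 10, 20.
Subgroups by order — order 1: 1; order 2: 11; order 4: 5; order 5: 1; order 10: 3; order 20: 1.
Total: 1 + 11 + 5 + 1 + 3 + 1 = 22.

22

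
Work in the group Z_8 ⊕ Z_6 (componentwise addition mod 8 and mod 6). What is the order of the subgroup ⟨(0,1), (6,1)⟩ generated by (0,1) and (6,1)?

24

|⟨(0,1)⟩| = 6 and |⟨(6,1)⟩| = 12, so |H| is a multiple of lcm(6, 12) = 12 and divides |G| = 48.
Closing under the operation: H = {(0,0), (0,1), (0,2), (0,3), (0,4), (0,5), (2,0), (2,1), (2,2), (2,3), (2,4), (2,5), (4,0), (4,1), (4,2), (4,3), (4,4), (4,5), (6,0), (6,1), (6,2), (6,3), (6,4), (6,5)}, so |H| = 24.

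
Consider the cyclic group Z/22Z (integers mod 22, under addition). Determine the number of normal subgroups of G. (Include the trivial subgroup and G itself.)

G is abelian, so every subgroup is normal.
G has 4 subgroups in total, hence 4 normal subgroups.

4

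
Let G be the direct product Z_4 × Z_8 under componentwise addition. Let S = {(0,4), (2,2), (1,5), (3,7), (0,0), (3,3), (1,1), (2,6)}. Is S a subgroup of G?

|S| = 8 divides |G| = 32, consistent with Lagrange.
S contains the identity, every element's inverse is in S, and S is closed under +: it is a subgroup.
In fact S = ⟨(1,5)⟩.

Yes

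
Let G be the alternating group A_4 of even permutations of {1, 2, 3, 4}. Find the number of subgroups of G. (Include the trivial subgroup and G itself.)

10

|G| = 12, so by Lagrange every subgroup order divides 12. Divisors: 1, 2, 3, 4, 6, 12.
Subgroups by order — order 1: 1; order 2: 3; order 3: 4; order 4: 1; order 6: 0; order 12: 1.
Total: 1 + 3 + 4 + 1 + 0 + 1 = 10.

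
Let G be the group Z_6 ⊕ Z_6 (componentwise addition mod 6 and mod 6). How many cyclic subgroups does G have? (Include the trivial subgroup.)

Group the elements of G by the cyclic subgroup they generate; each cyclic subgroup of order d accounts for φ(d) elements.
Cyclic subgroups by order — order 1: 1; order 2: 3; order 3: 4; order 6: 12.
Total: 20.

20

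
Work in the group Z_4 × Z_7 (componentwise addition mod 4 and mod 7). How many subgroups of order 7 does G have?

|G| = 28 and 7 | 28, so subgroups of order 7 are possible by Lagrange.
The subgroups of order 7 are: {(0,0), (0,1), (0,2), (0,3), (0,4), (0,5), (0,6)}.
So G has 1 subgroup of order 7.

1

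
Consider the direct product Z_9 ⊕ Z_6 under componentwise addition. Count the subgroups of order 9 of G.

|G| = 54 and 9 | 54, so subgroups of order 9 are possible by Lagrange.
The subgroups of order 9 are: {(0,0), (0,2), (0,4), (3,0), (3,2), (3,4), (6,0), (6,2), (6,4)}; {(0,0), (1,0), (2,0), (3,0), (4,0), (5,0), (6,0), (7,0), (8,0)}; {(0,0), (1,2), (2,4), (3,0), (4,2), (5,4), (6,0), (7,2), (8,4)}; {(0,0), (1,4), (2,2), (3,0), (4,4), (5,2), (6,0), (7,4), (8,2)}.
So G has 4 subgroups of order 9.

4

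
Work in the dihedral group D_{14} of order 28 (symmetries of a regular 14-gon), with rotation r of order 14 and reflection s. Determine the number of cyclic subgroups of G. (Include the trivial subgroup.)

A cyclic subgroup of order d is generated by each of its φ(d) elements of order d, so the cyclic subgroups of order d number (#elements of order d)/φ(d).
Cyclic subgroups by order — order 1: 1; order 2: 15; order 7: 1; order 14: 1.
Total: 18.

18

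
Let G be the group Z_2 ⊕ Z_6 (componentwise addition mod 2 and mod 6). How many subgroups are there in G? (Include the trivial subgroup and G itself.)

10

|G| = 12, so by Lagrange every subgroup order divides 12. Divisors: 1, 2, 3, 4, 6, 12.
Subgroups by order — order 1: 1; order 2: 3; order 3: 1; order 4: 1; order 6: 3; order 12: 1.
Total: 1 + 3 + 1 + 1 + 3 + 1 = 10.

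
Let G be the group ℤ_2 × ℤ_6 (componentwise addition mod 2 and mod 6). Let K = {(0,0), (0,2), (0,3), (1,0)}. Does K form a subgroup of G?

(0,2) ∈ K but its inverse (0,4) ∉ K, so K is not a subgroup.

No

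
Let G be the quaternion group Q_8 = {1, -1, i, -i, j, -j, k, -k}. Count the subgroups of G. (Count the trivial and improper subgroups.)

|G| = 8, so by Lagrange every subgroup order divides 8. Divisors: 1, 2, 4, 8.
Subgroups by order — order 1: 1; order 2: 1; order 4: 3; order 8: 1.
Total: 1 + 1 + 3 + 1 = 6.

6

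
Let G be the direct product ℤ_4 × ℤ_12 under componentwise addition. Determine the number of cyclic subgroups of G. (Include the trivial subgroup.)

20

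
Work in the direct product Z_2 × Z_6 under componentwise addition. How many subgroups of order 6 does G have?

3

|G| = 12 and 6 | 12, so subgroups of order 6 are possible by Lagrange.
The subgroups of order 6 are: {(0,0), (0,1), (0,2), (0,3), (0,4), (0,5)}; {(0,0), (0,2), (0,4), (1,0), (1,2), (1,4)}; {(0,0), (0,2), (0,4), (1,1), (1,3), (1,5)}.
So G has 3 subgroups of order 6.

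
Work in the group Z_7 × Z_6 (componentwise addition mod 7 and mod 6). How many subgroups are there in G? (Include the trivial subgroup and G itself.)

8

|G| = 42, so by Lagrange every subgroup order divides 42. Divisors: 1, 2, 3, 6, 7, 14, 21, 42.
Subgroups by order — order 1: 1; order 2: 1; order 3: 1; order 6: 1; order 7: 1; order 14: 1; order 21: 1; order 42: 1.
Total: 1 + 1 + 1 + 1 + 1 + 1 + 1 + 1 = 8.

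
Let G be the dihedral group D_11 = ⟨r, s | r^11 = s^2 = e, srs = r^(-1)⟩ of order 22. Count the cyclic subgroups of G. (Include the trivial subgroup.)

13

Each element a generates a cyclic subgroup ⟨a⟩; distinct elements may generate the same one (a cyclic group of order d has φ(d) generators).
Cyclic subgroups by order — order 1: 1; order 2: 11; order 11: 1.
Total: 13.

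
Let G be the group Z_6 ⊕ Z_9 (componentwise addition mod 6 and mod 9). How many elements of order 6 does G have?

8

An element (a,b) has order lcm(ord(a), ord(b)); count pairs with lcm equal to 6.
Enumerating gives 8 such elements.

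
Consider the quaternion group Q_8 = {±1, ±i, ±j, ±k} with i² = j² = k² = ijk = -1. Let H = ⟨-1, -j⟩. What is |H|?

|⟨-1⟩| = 2 and |⟨-j⟩| = 4, so |H| is a multiple of lcm(2, 4) = 4 and divides |G| = 8.
Closing under the operation: H = {1, -1, j, -j}, so |H| = 4.

4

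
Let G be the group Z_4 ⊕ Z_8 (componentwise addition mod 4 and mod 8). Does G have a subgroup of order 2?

Yes

2 | 32. A subgroup of order 2 is {(0,0), (0,4)}.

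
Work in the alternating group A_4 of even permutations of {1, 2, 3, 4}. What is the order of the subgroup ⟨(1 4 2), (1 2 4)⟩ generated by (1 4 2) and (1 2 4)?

|⟨(1 4 2)⟩| = 3 and |⟨(1 2 4)⟩| = 3, so |H| is a multiple of lcm(3, 3) = 3 and divides |G| = 12.
Closing under the operation: H = {e, (1 2 4), (1 4 2)}, so |H| = 3.

3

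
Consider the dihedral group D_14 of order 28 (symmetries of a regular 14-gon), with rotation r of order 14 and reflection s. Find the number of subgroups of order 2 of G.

|G| = 28 and 2 | 28, so subgroups of order 2 are possible by Lagrange.
The subgroups of order 2 are: {e, r^10s}; {e, r^11s}; {e, r^12s}; {e, r^13s}; … (15 in all).
So G has 15 subgroups of order 2.

15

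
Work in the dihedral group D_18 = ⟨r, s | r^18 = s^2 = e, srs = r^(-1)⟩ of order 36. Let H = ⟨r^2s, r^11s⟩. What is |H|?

4

|⟨r^2s⟩| = 2 and |⟨r^11s⟩| = 2, so |H| is a multiple of lcm(2, 2) = 2 and divides |G| = 36.
Closing under the operation: H = {e, r^9, r^2s, r^11s}, so |H| = 4.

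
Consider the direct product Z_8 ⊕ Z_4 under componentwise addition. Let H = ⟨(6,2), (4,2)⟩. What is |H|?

8

|⟨(6,2)⟩| = 4 and |⟨(4,2)⟩| = 2, so |H| is a multiple of lcm(4, 2) = 4 and divides |G| = 32.
Closing under the operation: H = {(0,0), (0,2), (2,0), (2,2), (4,0), (4,2), (6,0), (6,2)}, so |H| = 8.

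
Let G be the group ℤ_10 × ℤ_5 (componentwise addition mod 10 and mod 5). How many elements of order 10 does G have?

24

An element (a,b) has order lcm(ord(a), ord(b)); count pairs with lcm equal to 10.
Enumerating gives 24 such elements.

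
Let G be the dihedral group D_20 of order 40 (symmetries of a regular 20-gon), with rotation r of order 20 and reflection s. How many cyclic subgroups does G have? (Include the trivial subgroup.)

Group the elements of G by the cyclic subgroup they generate; each cyclic subgroup of order d accounts for φ(d) elements.
Cyclic subgroups by order — order 1: 1; order 2: 21; order 4: 1; order 5: 1; order 10: 1; order 20: 1.
Total: 26.

26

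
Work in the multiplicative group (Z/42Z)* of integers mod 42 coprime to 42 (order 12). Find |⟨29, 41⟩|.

|⟨29⟩| = 2 and |⟨41⟩| = 2, so |H| is a multiple of lcm(2, 2) = 2 and divides |G| = 12.
Closing under the operation: H = {1, 13, 29, 41}, so |H| = 4.

4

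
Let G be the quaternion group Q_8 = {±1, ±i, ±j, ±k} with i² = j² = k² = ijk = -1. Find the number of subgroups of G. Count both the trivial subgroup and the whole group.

|G| = 8, so by Lagrange every subgroup order divides 8. Divisors: 1, 2, 4, 8.
Subgroups by order — order 1: 1; order 2: 1; order 4: 3; order 8: 1.
Total: 1 + 1 + 3 + 1 = 6.

6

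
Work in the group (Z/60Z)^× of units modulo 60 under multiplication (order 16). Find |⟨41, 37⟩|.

8

|⟨41⟩| = 2 and |⟨37⟩| = 4, so |H| is a multiple of lcm(2, 4) = 4 and divides |G| = 16.
Closing under the operation: H = {1, 13, 17, 29, 37, 41, 49, 53}, so |H| = 8.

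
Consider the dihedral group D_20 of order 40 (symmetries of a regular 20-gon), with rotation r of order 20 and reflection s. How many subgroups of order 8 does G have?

5

|G| = 40 and 8 | 40, so subgroups of order 8 are possible by Lagrange.
The subgroups of order 8 are: {e, r^5, r^10, r^15, s, r^5s, r^10s, r^15s}; {e, r^5, r^10, r^15, rs, r^6s, r^11s, r^16s}; {e, r^5, r^10, r^15, r^2s, r^7s, r^12s, r^17s}; {e, r^5, r^10, r^15, r^3s, r^8s, r^13s, r^18s}; … (5 in all).
So G has 5 subgroups of order 8.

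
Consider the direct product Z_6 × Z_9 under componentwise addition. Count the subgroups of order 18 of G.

4

|G| = 54 and 18 | 54, so subgroups of order 18 are possible by Lagrange.
The subgroups of order 18 are: {(0,0), (0,1), (0,2), (0,3), (0,4), (0,5), (0,6), (0,7), (0,8), (3,0), (3,1), (3,2), (3,3), (3,4), (3,5), (3,6), (3,7), (3,8)}; {(0,0), (0,3), (0,6), (1,0), (1,3), (1,6), (2,0), (2,3), (2,6), (3,0), (3,3), (3,6), (4,0), (4,3), (4,6), (5,0), (5,3), (5,6)}; {(0,0), (0,3), (0,6), (1,1), (1,4), (1,7), (2,2), (2,5), (2,8), (3,0), (3,3), (3,6), (4,1), (4,4), (4,7), (5,2), (5,5), (5,8)}; {(0,0), (0,3), (0,6), (1,2), (1,5), (1,8), (2,1), (2,4), (2,7), (3,0), (3,3), (3,6), (4,2), (4,5), (4,8), (5,1), (5,4), (5,7)}.
So G has 4 subgroups of order 18.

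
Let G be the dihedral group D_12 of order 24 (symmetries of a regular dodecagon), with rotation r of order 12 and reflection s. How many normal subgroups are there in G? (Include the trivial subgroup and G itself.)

9

G has 34 subgroups. Checking conjugation-invariance by order — order 1: 1/1 normal; order 2: 1/13 normal; order 3: 1/1 normal; order 4: 1/7 normal; order 6: 1/5 normal; order 8: 0/3 normal; order 12: 3/3 normal; order 24: 1/1 normal.
Total normal subgroups: 9.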